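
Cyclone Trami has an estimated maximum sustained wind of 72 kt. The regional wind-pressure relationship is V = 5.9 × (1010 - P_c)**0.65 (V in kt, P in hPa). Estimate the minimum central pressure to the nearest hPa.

ΔP = (V / 5.9)^(1/0.65) = (72/5.9)^1.538.
72/5.9 = 12.203; 12.203^1.538 ≈ 46.94 hPa.
P_c = 1010 − 46.94 = 963.06 ≈ 963 hPa.

963 hPa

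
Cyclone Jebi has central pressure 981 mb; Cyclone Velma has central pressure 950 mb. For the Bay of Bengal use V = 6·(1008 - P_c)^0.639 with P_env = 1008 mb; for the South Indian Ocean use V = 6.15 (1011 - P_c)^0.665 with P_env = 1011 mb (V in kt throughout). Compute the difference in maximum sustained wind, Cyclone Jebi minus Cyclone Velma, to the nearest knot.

Cyclone Jebi: ΔP = 27; V ≈ 6 × 27^0.639 ≈ 49.29 kt.
Cyclone Velma: ΔP = 61; V ≈ 6.15 × 61^0.665 ≈ 94.65 kt.
Difference ≈ 49.29 − 94.65 = -45.36 → -45 kt.

-45 kt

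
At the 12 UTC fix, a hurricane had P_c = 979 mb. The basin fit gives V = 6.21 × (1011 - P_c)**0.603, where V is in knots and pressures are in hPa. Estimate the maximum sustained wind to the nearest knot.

50 kt

ΔP = 1011 − 979 = 32 mb.
32^0.603 ≈ 8.084.
V ≈ 6.21 × 8.084 ≈ 50.2 kt.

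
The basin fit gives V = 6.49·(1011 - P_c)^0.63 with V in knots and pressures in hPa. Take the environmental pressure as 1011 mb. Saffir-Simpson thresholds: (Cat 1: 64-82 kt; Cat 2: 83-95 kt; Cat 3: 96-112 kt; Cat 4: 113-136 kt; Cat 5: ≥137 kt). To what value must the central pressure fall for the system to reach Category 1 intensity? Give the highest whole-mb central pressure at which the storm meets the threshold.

Category 1 begins at V = 64 kt.
Required ΔP = (64/6.49)^(1/0.63) = 9.861^1.587 ≈ 37.82 mb.
P_c ≤ 1011 − 37.82 = 973.18, so the highest integer P_c is 973 mb.

973 mb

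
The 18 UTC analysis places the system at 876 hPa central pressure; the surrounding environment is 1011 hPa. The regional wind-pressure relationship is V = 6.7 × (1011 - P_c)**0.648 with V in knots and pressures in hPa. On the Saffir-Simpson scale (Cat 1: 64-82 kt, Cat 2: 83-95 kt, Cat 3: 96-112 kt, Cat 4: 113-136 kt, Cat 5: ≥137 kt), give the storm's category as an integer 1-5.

ΔP = 1011 − 876 = 135 hPa.
V ≈ 6.7 × 135^0.648 = 6.7 × 24.01 ≈ 161 kt.
161 kt falls in the Category 5 band.

5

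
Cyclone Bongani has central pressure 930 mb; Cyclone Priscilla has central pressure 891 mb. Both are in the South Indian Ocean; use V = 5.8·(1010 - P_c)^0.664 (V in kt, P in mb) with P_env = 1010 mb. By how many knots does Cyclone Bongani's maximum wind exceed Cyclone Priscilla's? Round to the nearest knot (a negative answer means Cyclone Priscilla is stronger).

Cyclone Bongani: ΔP = 80; V ≈ 5.8 × 80^0.664 ≈ 106.43 kt.
Cyclone Priscilla: ΔP = 119; V ≈ 5.8 × 119^0.664 ≈ 138.55 kt.
Difference ≈ 106.43 − 138.55 = -32.12 → -32 kt.

-32 kt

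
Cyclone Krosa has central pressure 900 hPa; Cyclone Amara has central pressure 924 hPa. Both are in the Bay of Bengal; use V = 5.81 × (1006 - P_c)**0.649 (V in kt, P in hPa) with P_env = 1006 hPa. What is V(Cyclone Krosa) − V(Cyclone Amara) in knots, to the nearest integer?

18 kt

Cyclone Krosa: ΔP = 106; V ≈ 5.81 × 106^0.649 ≈ 119.84 kt.
Cyclone Amara: ΔP = 82; V ≈ 5.81 × 82^0.649 ≈ 101.45 kt.
Difference ≈ 119.84 − 101.45 = 18.39 → 18 kt.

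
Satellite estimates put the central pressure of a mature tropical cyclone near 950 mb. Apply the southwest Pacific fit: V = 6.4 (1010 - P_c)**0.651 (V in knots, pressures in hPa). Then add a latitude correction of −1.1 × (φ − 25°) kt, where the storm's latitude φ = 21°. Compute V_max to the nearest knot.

96 kt

ΔP = 1010 − 950 = 60 mb.
60^0.651 ≈ 14.374.
V ≈ 6.4 × 14.374 ≈ 92.0 kt.
Latitude correction: −1.1 × (21 − 25) = 4.4 kt.
Corrected V ≈ 96.4 kt → 96 kt.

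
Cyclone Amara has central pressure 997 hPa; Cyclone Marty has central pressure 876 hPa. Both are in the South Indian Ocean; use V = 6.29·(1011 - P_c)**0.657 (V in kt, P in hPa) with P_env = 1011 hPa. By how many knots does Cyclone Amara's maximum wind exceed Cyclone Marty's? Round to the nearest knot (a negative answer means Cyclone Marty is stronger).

-122 kt

Cyclone Amara: ΔP = 14; V ≈ 6.29 × 14^0.657 ≈ 35.62 kt.
Cyclone Marty: ΔP = 135; V ≈ 6.29 × 135^0.657 ≈ 157.86 kt.
Difference ≈ 35.62 − 157.86 = -122.24 → -122 kt.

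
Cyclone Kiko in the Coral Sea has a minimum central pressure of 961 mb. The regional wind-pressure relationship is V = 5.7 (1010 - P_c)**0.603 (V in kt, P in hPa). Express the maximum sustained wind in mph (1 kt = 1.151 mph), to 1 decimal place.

68.6 mph

ΔP = 1010 − 961 = 49 mb.
V ≈ 5.7 × 49^0.603 = 5.7 × 10.452 ≈ 59.575 kt.
59.575 × 1.151 ≈ 68.57 mph → 68.6 mph.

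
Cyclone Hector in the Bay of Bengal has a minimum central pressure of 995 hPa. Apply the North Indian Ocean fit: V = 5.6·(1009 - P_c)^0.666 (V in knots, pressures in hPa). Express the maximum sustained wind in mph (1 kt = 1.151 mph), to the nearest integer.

37 mph

ΔP = 1009 − 995 = 14 hPa.
V ≈ 5.6 × 14^0.666 = 5.6 × 5.799 ≈ 32.472 kt.
32.472 × 1.151 ≈ 37.38 mph → 37 mph.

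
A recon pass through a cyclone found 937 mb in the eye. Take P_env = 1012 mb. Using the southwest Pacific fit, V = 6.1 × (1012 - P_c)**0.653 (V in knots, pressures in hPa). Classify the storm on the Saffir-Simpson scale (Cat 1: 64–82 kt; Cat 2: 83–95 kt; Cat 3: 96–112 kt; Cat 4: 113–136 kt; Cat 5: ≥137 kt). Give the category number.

ΔP = 1012 − 937 = 75 mb.
V ≈ 6.1 × 75^0.653 = 6.1 × 16.77 ≈ 102 kt.
102 kt falls in the Category 3 band.

3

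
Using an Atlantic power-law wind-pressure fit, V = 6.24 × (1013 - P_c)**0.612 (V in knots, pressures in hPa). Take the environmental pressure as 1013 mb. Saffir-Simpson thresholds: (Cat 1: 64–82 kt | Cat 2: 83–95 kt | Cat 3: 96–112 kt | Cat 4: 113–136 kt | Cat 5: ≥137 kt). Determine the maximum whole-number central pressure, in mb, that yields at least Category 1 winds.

968 mb

Category 1 begins at V = 64 kt.
Required ΔP = (64/6.24)^(1/0.612) = 10.256^1.634 ≈ 44.87 mb.
P_c ≤ 1013 − 44.87 = 968.13, so the highest integer P_c is 968 mb.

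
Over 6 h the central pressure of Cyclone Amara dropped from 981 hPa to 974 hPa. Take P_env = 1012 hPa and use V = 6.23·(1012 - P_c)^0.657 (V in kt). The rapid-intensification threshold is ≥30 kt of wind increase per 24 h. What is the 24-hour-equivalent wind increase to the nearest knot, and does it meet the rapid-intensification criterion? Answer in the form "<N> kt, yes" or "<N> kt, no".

34 kt, yes

V₁: ΔP = 31, V ≈ 6.23 × 31^0.657 ≈ 59.47 kt.
V₂: ΔP = 38, V ≈ 6.23 × 38^0.657 ≈ 67.98 kt.
ΔV over 6 h = 8.51 kt → 24 h equivalent = 8.51 × 24/6 ≈ 34.04 kt.
34 kt ≥ 30 kt ⇒ rapid intensification.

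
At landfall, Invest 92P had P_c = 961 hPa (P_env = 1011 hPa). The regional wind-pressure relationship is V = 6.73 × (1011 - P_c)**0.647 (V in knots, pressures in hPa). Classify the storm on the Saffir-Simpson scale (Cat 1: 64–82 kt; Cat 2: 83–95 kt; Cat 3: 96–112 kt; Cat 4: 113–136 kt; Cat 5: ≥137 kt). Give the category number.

ΔP = 1011 − 961 = 50 hPa.
V ≈ 6.73 × 50^0.647 = 6.73 × 12.57 ≈ 85 kt.
85 kt falls in the Category 2 band.

2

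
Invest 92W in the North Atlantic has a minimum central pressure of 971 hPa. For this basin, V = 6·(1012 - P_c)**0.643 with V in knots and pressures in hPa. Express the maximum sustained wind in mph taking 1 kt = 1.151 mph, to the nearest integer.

ΔP = 1012 − 971 = 41 hPa.
V ≈ 6 × 41^0.643 = 6 × 10.890 ≈ 65.339 kt.
65.339 × 1.151 ≈ 75.20 mph → 75 mph.

75 mph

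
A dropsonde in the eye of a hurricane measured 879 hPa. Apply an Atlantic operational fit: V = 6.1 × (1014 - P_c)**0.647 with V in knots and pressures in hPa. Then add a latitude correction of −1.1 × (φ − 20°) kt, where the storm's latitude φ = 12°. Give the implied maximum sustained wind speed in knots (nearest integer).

ΔP = 1014 − 879 = 135 hPa.
135^0.647 ≈ 23.896.
V ≈ 6.1 × 23.896 ≈ 145.8 kt.
Latitude correction: −1.1 × (12 − 20) = 8.8 kt.
Corrected V ≈ 154.6 kt → 155 kt.

155 kt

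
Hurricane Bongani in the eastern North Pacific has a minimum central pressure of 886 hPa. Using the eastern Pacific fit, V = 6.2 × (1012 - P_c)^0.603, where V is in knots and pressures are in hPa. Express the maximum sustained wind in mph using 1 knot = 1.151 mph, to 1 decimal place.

131.8 mph

ΔP = 1012 − 886 = 126 hPa.
V ≈ 6.2 × 126^0.603 = 6.2 × 18.472 ≈ 114.529 kt.
114.529 × 1.151 ≈ 131.82 mph → 131.8 mph.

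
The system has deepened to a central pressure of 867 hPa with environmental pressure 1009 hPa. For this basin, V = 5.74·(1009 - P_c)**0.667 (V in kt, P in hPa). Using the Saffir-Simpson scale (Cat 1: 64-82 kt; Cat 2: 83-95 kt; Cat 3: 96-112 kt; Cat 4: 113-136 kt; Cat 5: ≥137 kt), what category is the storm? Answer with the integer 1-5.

ΔP = 1009 − 867 = 142 hPa.
V ≈ 5.74 × 142^0.667 = 5.74 × 27.26 ≈ 156 kt.
156 kt falls in the Category 5 band.

5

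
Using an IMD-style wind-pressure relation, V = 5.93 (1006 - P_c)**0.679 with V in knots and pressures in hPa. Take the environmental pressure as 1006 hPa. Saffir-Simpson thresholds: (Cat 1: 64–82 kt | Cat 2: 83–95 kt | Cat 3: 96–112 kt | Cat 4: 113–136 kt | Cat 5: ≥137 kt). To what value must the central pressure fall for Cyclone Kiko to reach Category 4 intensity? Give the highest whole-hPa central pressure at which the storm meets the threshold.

Category 4 begins at V = 113 kt.
Required ΔP = (113/5.93)^(1/0.679) = 19.056^1.473 ≈ 76.76 hPa.
P_c ≤ 1006 − 76.76 = 929.24, so the highest integer P_c is 929 hPa.

929 hPa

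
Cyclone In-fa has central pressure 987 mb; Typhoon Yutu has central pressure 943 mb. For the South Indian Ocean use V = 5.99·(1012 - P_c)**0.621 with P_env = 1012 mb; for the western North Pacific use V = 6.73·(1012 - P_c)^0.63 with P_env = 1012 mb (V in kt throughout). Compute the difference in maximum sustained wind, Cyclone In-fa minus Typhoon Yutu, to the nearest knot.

-53 kt

Cyclone In-fa: ΔP = 25; V ≈ 5.99 × 25^0.621 ≈ 44.21 kt.
Typhoon Yutu: ΔP = 69; V ≈ 6.73 × 69^0.63 ≈ 96.94 kt.
Difference ≈ 44.21 − 96.94 = -52.73 → -53 kt.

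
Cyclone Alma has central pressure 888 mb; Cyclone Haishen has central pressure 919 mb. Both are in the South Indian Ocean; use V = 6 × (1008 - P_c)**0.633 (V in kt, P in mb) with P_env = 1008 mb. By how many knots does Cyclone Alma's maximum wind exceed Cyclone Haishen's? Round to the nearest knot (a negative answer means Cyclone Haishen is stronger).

21 kt

Cyclone Alma: ΔP = 120; V ≈ 6 × 120^0.633 ≈ 124.24 kt.
Cyclone Haishen: ΔP = 89; V ≈ 6 × 89^0.633 ≈ 102.83 kt.
Difference ≈ 124.24 − 102.83 = 21.41 → 21 kt.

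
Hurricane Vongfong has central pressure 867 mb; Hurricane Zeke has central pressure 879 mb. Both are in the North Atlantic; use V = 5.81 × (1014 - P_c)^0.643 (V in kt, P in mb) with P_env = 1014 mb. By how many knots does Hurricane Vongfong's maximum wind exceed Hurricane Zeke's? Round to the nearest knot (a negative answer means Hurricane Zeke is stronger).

Hurricane Vongfong: ΔP = 147; V ≈ 5.81 × 147^0.643 ≈ 143.80 kt.
Hurricane Zeke: ΔP = 135; V ≈ 5.81 × 135^0.643 ≈ 136.14 kt.
Difference ≈ 143.80 − 136.14 = 7.66 → 8 kt.

8 kt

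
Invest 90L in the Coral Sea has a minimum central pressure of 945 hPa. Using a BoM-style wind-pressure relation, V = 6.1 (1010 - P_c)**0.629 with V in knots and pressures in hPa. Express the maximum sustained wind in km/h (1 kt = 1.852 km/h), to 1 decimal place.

ΔP = 1010 − 945 = 65 hPa.
V ≈ 6.1 × 65^0.629 = 6.1 × 13.814 ≈ 84.266 kt.
84.266 × 1.852 ≈ 156.06 km/h → 156.1 km/h.

156.1 km/h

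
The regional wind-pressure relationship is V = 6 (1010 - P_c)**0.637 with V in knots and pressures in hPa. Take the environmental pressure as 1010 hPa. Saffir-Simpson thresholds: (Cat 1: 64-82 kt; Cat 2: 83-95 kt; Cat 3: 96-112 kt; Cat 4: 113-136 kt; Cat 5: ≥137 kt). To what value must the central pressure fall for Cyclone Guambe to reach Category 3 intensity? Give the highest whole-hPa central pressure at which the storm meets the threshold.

932 hPa

Category 3 begins at V = 96 kt.
Required ΔP = (96/6)^(1/0.637) = 16.000^1.570 ≈ 77.68 hPa.
P_c ≤ 1010 − 77.68 = 932.32, so the highest integer P_c is 932 hPa.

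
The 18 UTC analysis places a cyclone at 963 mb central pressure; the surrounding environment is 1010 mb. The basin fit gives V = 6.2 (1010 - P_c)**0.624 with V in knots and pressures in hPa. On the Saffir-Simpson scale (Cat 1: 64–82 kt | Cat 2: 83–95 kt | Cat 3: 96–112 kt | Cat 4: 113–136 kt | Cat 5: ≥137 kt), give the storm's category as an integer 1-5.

ΔP = 1010 − 963 = 47 mb.
V ≈ 6.2 × 47^0.624 = 6.2 × 11.05 ≈ 69 kt.
69 kt falls in the Category 1 band.

1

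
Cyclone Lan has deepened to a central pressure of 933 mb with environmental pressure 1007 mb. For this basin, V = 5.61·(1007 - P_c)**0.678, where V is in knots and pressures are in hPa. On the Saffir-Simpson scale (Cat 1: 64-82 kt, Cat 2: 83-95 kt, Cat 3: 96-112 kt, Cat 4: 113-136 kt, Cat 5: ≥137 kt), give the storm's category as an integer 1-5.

3

ΔP = 1007 − 933 = 74 mb.
V ≈ 5.61 × 74^0.678 = 5.61 × 18.51 ≈ 104 kt.
104 kt falls in the Category 3 band.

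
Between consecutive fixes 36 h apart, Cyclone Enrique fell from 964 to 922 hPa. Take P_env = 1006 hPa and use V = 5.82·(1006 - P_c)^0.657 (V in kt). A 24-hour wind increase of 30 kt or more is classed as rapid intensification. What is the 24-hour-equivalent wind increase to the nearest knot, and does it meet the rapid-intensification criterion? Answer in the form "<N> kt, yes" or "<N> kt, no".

26 kt, no

V₁: ΔP = 42, V ≈ 5.82 × 42^0.657 ≈ 67.83 kt.
V₂: ΔP = 84, V ≈ 5.82 × 84^0.657 ≈ 106.95 kt.
ΔV over 36 h = 39.12 kt → 24 h equivalent = 39.12 × 24/36 ≈ 26.08 kt.
26 kt < 30 kt ⇒ not rapid intensification.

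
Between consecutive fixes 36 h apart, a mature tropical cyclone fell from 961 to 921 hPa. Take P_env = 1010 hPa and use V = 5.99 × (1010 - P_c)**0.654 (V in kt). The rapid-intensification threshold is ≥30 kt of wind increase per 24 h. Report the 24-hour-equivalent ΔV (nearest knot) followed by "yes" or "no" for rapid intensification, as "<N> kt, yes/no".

24 kt, no

V₁: ΔP = 49, V ≈ 5.99 × 49^0.654 ≈ 76.35 kt.
V₂: ΔP = 89, V ≈ 5.99 × 89^0.654 ≈ 112.80 kt.
ΔV over 36 h = 36.45 kt → 24 h equivalent = 36.45 × 24/36 ≈ 24.30 kt.
24 kt < 30 kt ⇒ not rapid intensification.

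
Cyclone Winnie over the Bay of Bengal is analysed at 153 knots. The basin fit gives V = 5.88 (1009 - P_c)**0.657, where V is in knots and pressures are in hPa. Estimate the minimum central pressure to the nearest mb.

ΔP = (V / 5.88)^(1/0.657) = (153/5.88)^1.522.
153/5.88 = 26.020; 26.020^1.522 ≈ 142.63 mb.
P_c = 1009 − 142.63 = 866.37 ≈ 866 mb.

866 mb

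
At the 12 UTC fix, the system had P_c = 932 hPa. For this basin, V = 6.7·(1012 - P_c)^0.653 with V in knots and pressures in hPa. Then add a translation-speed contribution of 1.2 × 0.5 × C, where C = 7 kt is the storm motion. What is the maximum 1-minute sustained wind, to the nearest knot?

ΔP = 1012 − 932 = 80 hPa.
80^0.653 ≈ 17.487.
V ≈ 6.7 × 17.487 ≈ 117.2 kt.
Translation term: 1.2 × 0.5 × 7 = 4.2 kt.
Corrected V ≈ 121.4 kt → 121 kt.

121 kt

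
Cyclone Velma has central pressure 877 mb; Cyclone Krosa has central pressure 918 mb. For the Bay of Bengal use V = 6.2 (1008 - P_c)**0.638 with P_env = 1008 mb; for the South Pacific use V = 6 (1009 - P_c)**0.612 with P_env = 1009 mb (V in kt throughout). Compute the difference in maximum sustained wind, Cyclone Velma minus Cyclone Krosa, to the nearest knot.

44 kt

Cyclone Velma: ΔP = 131; V ≈ 6.2 × 131^0.638 ≈ 139.06 kt.
Cyclone Krosa: ΔP = 91; V ≈ 6 × 91^0.612 ≈ 94.86 kt.
Difference ≈ 139.06 − 94.86 = 44.20 → 44 kt.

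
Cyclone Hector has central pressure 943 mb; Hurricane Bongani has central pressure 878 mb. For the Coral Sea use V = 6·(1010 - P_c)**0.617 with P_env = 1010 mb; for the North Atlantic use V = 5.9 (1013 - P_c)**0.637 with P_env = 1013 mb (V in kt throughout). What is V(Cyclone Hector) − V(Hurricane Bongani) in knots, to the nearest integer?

-54 kt

Cyclone Hector: ΔP = 67; V ≈ 6 × 67^0.617 ≈ 80.32 kt.
Hurricane Bongani: ΔP = 135; V ≈ 5.9 × 135^0.637 ≈ 134.24 kt.
Difference ≈ 80.32 − 134.24 = -53.92 → -54 kt.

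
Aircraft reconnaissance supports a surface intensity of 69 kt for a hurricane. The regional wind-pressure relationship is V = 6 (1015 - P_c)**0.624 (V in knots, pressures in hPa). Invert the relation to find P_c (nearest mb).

965 mb

ΔP = (V / 6)^(1/0.624) = (69/6)^1.603.
69/6 = 11.500; 11.500^1.603 ≈ 50.10 mb.
P_c = 1015 − 50.10 = 964.90 ≈ 965 mb.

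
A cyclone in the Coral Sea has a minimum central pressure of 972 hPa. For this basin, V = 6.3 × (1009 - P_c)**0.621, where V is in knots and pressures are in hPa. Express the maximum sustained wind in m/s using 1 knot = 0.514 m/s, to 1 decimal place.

ΔP = 1009 − 972 = 37 hPa.
V ≈ 6.3 × 37^0.621 = 6.3 × 9.416 ≈ 59.319 kt.
59.319 × 0.514 ≈ 30.49 m/s → 30.5 m/s.

30.5 m/s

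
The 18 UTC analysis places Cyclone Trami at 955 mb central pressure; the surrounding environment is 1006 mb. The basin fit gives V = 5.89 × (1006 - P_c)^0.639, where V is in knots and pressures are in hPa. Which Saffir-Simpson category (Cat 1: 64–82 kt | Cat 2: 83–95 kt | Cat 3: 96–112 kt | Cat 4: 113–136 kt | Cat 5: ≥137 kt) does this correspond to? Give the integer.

ΔP = 1006 − 955 = 51 mb.
V ≈ 5.89 × 51^0.639 = 5.89 × 12.33 ≈ 73 kt.
73 kt falls in the Category 1 band.

1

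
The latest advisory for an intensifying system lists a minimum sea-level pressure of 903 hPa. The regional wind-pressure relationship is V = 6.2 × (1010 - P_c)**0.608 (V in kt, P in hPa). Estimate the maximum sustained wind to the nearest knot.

106 kt

ΔP = 1010 − 903 = 107 hPa.
107^0.608 ≈ 17.134.
V ≈ 6.2 × 17.134 ≈ 106.2 kt.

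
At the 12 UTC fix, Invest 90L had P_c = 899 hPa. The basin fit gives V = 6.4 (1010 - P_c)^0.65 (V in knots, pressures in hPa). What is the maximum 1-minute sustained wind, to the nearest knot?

137 kt

ΔP = 1010 − 899 = 111 hPa.
111^0.65 ≈ 21.353.
V ≈ 6.4 × 21.353 ≈ 136.7 kt.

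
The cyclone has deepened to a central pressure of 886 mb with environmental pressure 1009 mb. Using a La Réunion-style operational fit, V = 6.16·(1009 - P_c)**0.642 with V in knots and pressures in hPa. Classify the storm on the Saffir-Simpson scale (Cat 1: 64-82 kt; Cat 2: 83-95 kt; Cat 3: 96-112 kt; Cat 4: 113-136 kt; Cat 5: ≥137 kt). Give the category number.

ΔP = 1009 − 886 = 123 mb.
V ≈ 6.16 × 123^0.642 = 6.16 × 21.96 ≈ 135 kt.
135 kt falls in the Category 4 band.

4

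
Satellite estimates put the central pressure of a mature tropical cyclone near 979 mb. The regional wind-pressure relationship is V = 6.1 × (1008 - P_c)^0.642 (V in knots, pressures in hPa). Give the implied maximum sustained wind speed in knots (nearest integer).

ΔP = 1008 − 979 = 29 mb.
29^0.642 ≈ 8.687.
V ≈ 6.1 × 8.687 ≈ 53.0 kt.

53 kt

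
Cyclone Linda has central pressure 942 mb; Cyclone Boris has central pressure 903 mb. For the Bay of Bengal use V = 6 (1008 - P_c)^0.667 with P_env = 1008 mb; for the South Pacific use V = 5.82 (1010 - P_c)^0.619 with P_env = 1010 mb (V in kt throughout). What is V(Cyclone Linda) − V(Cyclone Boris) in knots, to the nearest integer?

-7 kt

Cyclone Linda: ΔP = 66; V ≈ 6 × 66^0.667 ≈ 98.13 kt.
Cyclone Boris: ΔP = 107; V ≈ 5.82 × 107^0.619 ≈ 104.98 kt.
Difference ≈ 98.13 − 104.98 = -6.85 → -7 kt.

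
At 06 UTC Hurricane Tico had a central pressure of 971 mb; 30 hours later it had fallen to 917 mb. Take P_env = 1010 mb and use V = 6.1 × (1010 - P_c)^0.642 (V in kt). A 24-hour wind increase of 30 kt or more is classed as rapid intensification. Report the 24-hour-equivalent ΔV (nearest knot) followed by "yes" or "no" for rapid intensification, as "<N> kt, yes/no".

38 kt, yes

V₁: ΔP = 39, V ≈ 6.1 × 39^0.642 ≈ 64.09 kt.
V₂: ΔP = 93, V ≈ 6.1 × 93^0.642 ≈ 111.97 kt.
ΔV over 30 h = 47.88 kt → 24 h equivalent = 47.88 × 24/30 ≈ 38.30 kt.
38 kt ≥ 30 kt ⇒ rapid intensification.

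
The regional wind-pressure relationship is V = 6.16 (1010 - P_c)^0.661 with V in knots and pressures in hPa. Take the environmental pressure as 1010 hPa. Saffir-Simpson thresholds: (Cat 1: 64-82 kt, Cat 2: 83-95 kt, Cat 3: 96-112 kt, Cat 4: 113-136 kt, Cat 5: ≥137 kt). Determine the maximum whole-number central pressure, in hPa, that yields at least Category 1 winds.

975 hPa

Category 1 begins at V = 64 kt.
Required ΔP = (64/6.16)^(1/0.661) = 10.390^1.513 ≈ 34.51 hPa.
P_c ≤ 1010 − 34.51 = 975.49, so the highest integer P_c is 975 hPa.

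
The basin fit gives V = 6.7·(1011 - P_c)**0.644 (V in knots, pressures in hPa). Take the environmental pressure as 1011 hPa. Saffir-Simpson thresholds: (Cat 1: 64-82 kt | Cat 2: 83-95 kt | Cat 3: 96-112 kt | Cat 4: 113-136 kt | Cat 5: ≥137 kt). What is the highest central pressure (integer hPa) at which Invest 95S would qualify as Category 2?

Category 2 begins at V = 83 kt.
Required ΔP = (83/6.7)^(1/0.644) = 12.388^1.553 ≈ 49.80 hPa.
P_c ≤ 1011 − 49.80 = 961.20, so the highest integer P_c is 961 hPa.

961 hPa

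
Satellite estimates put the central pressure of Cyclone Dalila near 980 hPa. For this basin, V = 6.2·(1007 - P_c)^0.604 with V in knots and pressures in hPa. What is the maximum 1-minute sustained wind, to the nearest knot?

45 kt

ΔP = 1007 − 980 = 27 hPa.
27^0.604 ≈ 7.321.
V ≈ 6.2 × 7.321 ≈ 45.4 kt.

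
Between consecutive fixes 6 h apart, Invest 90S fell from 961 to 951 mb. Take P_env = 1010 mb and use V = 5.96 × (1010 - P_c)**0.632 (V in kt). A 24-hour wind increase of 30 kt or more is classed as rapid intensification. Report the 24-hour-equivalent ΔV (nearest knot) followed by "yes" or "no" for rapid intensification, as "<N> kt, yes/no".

V₁: ΔP = 49, V ≈ 5.96 × 49^0.632 ≈ 69.73 kt.
V₂: ΔP = 59, V ≈ 5.96 × 59^0.632 ≈ 78.42 kt.
ΔV over 6 h = 8.69 kt → 24 h equivalent = 8.69 × 24/6 ≈ 34.76 kt.
35 kt ≥ 30 kt ⇒ rapid intensification.

35 kt, yes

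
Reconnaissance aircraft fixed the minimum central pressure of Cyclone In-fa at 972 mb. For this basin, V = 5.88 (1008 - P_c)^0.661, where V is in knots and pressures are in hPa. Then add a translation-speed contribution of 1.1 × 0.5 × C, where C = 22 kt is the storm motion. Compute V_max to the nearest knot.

ΔP = 1008 − 972 = 36 mb.
36^0.661 ≈ 10.684.
V ≈ 5.88 × 10.684 ≈ 62.8 kt.
Translation term: 1.1 × 0.5 × 22 = 12.1 kt.
Corrected V ≈ 74.9 kt → 75 kt.

75 kt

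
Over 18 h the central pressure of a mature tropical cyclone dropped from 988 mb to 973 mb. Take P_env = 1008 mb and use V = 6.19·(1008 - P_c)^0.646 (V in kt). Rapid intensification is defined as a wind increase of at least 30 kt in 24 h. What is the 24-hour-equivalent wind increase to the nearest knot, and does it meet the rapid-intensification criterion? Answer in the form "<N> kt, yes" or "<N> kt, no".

V₁: ΔP = 20, V ≈ 6.19 × 20^0.646 ≈ 42.87 kt.
V₂: ΔP = 35, V ≈ 6.19 × 35^0.646 ≈ 61.54 kt.
ΔV over 18 h = 18.67 kt → 24 h equivalent = 18.67 × 24/18 ≈ 24.89 kt.
25 kt < 30 kt ⇒ not rapid intensification.

25 kt, no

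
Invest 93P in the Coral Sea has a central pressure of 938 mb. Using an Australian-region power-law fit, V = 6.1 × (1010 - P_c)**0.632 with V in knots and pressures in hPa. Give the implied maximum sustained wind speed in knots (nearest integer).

91 kt

ΔP = 1010 − 938 = 72 mb.
72^0.632 ≈ 14.922.
V ≈ 6.1 × 14.922 ≈ 91.0 kt.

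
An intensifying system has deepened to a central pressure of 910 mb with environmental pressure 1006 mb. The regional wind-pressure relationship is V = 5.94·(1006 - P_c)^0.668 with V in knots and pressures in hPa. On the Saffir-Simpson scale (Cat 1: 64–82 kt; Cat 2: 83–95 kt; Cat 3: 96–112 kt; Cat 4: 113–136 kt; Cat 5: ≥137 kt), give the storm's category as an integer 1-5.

4

ΔP = 1006 − 910 = 96 mb.
V ≈ 5.94 × 96^0.668 = 5.94 × 21.09 ≈ 125 kt.
125 kt falls in the Category 4 band.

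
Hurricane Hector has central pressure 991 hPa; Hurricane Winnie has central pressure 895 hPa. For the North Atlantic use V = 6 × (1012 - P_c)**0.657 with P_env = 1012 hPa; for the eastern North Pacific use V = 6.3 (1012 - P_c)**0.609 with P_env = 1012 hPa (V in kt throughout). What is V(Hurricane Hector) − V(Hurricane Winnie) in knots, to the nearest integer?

Hurricane Hector: ΔP = 21; V ≈ 6 × 21^0.657 ≈ 44.35 kt.
Hurricane Winnie: ΔP = 117; V ≈ 6.3 × 117^0.609 ≈ 114.52 kt.
Difference ≈ 44.35 − 114.52 = -70.17 → -70 kt.

-70 kt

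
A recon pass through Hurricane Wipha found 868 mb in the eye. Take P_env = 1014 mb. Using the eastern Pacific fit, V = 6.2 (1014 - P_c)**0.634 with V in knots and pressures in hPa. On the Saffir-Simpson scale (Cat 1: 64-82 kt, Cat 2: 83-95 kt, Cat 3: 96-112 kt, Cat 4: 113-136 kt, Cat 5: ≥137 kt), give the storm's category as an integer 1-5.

ΔP = 1014 − 868 = 146 mb.
V ≈ 6.2 × 146^0.634 = 6.2 × 23.56 ≈ 146 kt.
146 kt falls in the Category 5 band.

5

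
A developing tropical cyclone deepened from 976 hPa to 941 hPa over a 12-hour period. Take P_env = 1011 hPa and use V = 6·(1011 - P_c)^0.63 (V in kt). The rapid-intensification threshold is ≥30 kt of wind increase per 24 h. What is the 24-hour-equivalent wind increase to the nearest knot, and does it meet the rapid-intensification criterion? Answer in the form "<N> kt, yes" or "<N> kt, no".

V₁: ΔP = 35, V ≈ 6 × 35^0.63 ≈ 56.35 kt.
V₂: ΔP = 70, V ≈ 6 × 70^0.63 ≈ 87.21 kt.
ΔV over 12 h = 30.86 kt → 24 h equivalent = 30.86 × 24/12 ≈ 61.72 kt.
62 kt ≥ 30 kt ⇒ rapid intensification.

62 kt, yes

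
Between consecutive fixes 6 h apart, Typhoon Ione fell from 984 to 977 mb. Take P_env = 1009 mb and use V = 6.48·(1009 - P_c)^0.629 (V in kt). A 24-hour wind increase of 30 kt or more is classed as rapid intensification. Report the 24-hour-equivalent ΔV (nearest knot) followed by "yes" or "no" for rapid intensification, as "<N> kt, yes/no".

V₁: ΔP = 25, V ≈ 6.48 × 25^0.629 ≈ 49.08 kt.
V₂: ΔP = 32, V ≈ 6.48 × 32^0.629 ≈ 57.32 kt.
ΔV over 6 h = 8.24 kt → 24 h equivalent = 8.24 × 24/6 ≈ 32.96 kt.
33 kt ≥ 30 kt ⇒ rapid intensification.

33 kt, yes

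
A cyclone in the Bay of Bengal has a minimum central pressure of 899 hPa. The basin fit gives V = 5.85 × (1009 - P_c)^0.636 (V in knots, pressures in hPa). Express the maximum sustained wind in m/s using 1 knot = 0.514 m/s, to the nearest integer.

60 m/s

ΔP = 1009 − 899 = 110 hPa.
V ≈ 5.85 × 110^0.636 = 5.85 × 19.876 ≈ 116.274 kt.
116.274 × 0.514 ≈ 59.76 m/s → 60 m/s.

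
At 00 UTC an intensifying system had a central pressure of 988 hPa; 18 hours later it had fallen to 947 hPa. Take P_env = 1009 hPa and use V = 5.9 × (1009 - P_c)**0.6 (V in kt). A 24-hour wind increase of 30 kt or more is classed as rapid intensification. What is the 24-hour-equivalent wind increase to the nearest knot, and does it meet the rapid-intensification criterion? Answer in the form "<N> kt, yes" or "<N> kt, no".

V₁: ΔP = 21, V ≈ 5.9 × 21^0.6 ≈ 36.66 kt.
V₂: ΔP = 62, V ≈ 5.9 × 62^0.6 ≈ 70.19 kt.
ΔV over 18 h = 33.53 kt → 24 h equivalent = 33.53 × 24/18 ≈ 44.71 kt.
45 kt ≥ 30 kt ⇒ rapid intensification.

45 kt, yes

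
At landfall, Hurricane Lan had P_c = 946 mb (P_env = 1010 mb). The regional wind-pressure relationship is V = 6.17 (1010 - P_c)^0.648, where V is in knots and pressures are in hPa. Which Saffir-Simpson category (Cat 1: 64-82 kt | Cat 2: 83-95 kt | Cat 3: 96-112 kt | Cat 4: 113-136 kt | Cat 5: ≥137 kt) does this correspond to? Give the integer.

ΔP = 1010 − 946 = 64 mb.
V ≈ 6.17 × 64^0.648 = 6.17 × 14.80 ≈ 91 kt.
91 kt falls in the Category 2 band.

2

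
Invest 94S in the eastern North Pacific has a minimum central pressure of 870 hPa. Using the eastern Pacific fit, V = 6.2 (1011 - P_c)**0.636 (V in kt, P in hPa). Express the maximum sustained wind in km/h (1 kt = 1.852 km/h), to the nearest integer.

ΔP = 1011 − 870 = 141 hPa.
V ≈ 6.2 × 141^0.636 = 6.2 × 23.276 ≈ 144.310 kt.
144.310 × 1.852 ≈ 267.26 km/h → 267 km/h.

267 km/h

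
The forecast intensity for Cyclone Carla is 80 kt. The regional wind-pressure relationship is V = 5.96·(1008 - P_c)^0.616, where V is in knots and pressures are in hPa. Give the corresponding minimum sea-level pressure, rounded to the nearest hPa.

940 hPa

ΔP = (V / 5.96)^(1/0.616) = (80/5.96)^1.623.
80/5.96 = 13.423; 13.423^1.623 ≈ 67.75 hPa.
P_c = 1008 − 67.75 = 940.25 ≈ 940 hPa.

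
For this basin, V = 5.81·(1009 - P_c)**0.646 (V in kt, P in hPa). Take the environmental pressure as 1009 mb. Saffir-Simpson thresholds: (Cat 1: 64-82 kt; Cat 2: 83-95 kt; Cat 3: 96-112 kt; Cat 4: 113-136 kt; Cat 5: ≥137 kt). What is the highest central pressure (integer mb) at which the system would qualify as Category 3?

932 mb

Category 3 begins at V = 96 kt.
Required ΔP = (96/5.81)^(1/0.646) = 16.523^1.548 ≈ 76.84 mb.
P_c ≤ 1009 − 76.84 = 932.16, so the highest integer P_c is 932 mb.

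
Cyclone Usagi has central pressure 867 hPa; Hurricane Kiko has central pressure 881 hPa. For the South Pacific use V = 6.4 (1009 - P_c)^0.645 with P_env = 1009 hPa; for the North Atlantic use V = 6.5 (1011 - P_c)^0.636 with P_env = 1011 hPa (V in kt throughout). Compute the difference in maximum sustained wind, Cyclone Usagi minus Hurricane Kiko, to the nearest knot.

Cyclone Usagi: ΔP = 142; V ≈ 6.4 × 142^0.645 ≈ 156.46 kt.
Hurricane Kiko: ΔP = 130; V ≈ 6.5 × 130^0.636 ≈ 143.68 kt.
Difference ≈ 156.46 − 143.68 = 12.78 → 13 kt.

13 kt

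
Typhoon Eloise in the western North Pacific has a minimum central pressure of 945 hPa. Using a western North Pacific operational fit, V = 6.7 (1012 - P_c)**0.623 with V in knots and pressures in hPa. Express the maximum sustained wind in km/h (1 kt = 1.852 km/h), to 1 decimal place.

ΔP = 1012 − 945 = 67 hPa.
V ≈ 6.7 × 67^0.623 = 6.7 × 13.729 ≈ 91.986 kt.
91.986 × 1.852 ≈ 170.36 km/h → 170.4 km/h.

170.4 km/h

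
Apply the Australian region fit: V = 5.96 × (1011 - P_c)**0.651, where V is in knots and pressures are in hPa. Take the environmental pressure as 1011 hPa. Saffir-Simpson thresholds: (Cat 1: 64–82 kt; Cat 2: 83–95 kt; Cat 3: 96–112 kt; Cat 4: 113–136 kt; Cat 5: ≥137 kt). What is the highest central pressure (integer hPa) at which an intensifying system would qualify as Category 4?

Category 4 begins at V = 113 kt.
Required ΔP = (113/5.96)^(1/0.651) = 18.960^1.536 ≈ 91.81 hPa.
P_c ≤ 1011 − 91.81 = 919.19, so the highest integer P_c is 919 hPa.

919 hPa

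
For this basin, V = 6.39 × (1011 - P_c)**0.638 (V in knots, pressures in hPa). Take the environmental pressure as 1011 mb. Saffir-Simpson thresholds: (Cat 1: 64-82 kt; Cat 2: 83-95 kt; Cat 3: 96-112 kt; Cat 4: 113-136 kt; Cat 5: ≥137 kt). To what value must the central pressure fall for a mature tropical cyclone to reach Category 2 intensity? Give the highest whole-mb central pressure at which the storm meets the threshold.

Category 2 begins at V = 83 kt.
Required ΔP = (83/6.39)^(1/0.638) = 12.989^1.567 ≈ 55.64 mb.
P_c ≤ 1011 − 55.64 = 955.36, so the highest integer P_c is 955 mb.

955 mb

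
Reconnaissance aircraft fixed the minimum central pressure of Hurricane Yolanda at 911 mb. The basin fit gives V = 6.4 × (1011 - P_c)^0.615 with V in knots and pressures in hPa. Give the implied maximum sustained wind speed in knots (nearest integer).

109 kt

ΔP = 1011 − 911 = 100 mb.
100^0.615 ≈ 16.982.
V ≈ 6.4 × 16.982 ≈ 108.7 kt.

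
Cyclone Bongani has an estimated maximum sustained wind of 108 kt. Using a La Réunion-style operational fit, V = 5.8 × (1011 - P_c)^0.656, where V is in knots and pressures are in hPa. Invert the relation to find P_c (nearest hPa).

ΔP = (V / 5.8)^(1/0.656) = (108/5.8)^1.524.
108/5.8 = 18.621; 18.621^1.524 ≈ 86.29 hPa.
P_c = 1011 − 86.29 = 924.71 ≈ 925 hPa.

925 hPa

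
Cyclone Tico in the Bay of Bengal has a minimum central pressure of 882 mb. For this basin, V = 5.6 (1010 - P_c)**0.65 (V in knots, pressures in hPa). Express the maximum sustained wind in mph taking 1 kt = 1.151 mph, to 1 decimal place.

151.0 mph

ΔP = 1010 − 882 = 128 mb.
V ≈ 5.6 × 128^0.65 = 5.6 × 23.425 ≈ 131.182 kt.
131.182 × 1.151 ≈ 150.99 mph → 151.0 mph.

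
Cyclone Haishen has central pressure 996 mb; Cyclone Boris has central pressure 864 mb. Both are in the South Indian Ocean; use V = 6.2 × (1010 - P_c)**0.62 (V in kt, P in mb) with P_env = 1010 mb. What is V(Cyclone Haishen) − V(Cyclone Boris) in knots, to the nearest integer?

Cyclone Haishen: ΔP = 14; V ≈ 6.2 × 14^0.62 ≈ 31.84 kt.
Cyclone Boris: ΔP = 146; V ≈ 6.2 × 146^0.62 ≈ 136.24 kt.
Difference ≈ 31.84 − 136.24 = -104.40 → -104 kt.

-104 kt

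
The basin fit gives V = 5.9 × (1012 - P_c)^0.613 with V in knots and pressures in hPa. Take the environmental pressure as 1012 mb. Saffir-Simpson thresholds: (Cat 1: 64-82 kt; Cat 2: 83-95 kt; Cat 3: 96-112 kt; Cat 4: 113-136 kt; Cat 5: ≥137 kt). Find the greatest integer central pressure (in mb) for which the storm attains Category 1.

963 mb

Category 1 begins at V = 64 kt.
Required ΔP = (64/5.9)^(1/0.613) = 10.847^1.631 ≈ 48.86 mb.
P_c ≤ 1012 − 48.86 = 963.14, so the highest integer P_c is 963 mb.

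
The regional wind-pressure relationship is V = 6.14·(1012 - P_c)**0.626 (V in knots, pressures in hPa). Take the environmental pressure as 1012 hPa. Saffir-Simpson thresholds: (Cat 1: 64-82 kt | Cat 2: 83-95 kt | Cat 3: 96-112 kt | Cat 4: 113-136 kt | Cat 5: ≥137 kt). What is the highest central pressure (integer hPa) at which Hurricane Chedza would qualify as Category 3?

931 hPa

Category 3 begins at V = 96 kt.
Required ΔP = (96/6.14)^(1/0.626) = 15.635^1.597 ≈ 80.82 hPa.
P_c ≤ 1012 − 80.82 = 931.18, so the highest integer P_c is 931 hPa.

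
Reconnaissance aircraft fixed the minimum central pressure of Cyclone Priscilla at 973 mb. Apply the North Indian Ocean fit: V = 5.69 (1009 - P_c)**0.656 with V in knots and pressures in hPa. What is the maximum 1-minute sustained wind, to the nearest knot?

ΔP = 1009 − 973 = 36 mb.
36^0.656 ≈ 10.494.
V ≈ 5.69 × 10.494 ≈ 59.7 kt.

60 kt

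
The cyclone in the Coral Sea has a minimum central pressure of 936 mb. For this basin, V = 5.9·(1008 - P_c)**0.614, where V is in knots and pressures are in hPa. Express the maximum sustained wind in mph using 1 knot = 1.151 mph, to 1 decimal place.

93.8 mph

ΔP = 1008 − 936 = 72 mb.
V ≈ 5.9 × 72^0.614 = 5.9 × 13.817 ≈ 81.518 kt.
81.518 × 1.151 ≈ 93.83 mph → 93.8 mph.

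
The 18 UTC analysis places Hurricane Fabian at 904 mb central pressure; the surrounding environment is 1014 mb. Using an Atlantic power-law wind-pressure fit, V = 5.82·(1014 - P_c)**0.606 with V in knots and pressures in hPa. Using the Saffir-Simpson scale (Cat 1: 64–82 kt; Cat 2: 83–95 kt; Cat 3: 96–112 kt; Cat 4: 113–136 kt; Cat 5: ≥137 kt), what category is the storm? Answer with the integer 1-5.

3

ΔP = 1014 − 904 = 110 mb.
V ≈ 5.82 × 110^0.606 = 5.82 × 17.26 ≈ 100 kt.
100 kt falls in the Category 3 band.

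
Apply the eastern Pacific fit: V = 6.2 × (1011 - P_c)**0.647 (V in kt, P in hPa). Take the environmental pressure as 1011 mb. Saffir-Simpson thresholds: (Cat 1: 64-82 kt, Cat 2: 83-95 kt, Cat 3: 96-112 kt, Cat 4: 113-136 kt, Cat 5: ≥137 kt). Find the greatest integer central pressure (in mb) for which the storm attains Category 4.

922 mb

Category 4 begins at V = 113 kt.
Required ΔP = (113/6.2)^(1/0.647) = 18.226^1.546 ≈ 88.82 mb.
P_c ≤ 1011 − 88.82 = 922.18, so the highest integer P_c is 922 mb.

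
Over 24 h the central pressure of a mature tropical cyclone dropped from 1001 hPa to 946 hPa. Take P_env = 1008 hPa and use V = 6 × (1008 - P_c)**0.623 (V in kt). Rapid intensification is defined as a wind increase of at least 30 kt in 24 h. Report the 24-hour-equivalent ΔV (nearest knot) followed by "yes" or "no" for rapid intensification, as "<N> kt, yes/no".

V₁: ΔP = 7, V ≈ 6 × 7^0.623 ≈ 20.17 kt.
V₂: ΔP = 62, V ≈ 6 × 62^0.623 ≈ 78.49 kt.
ΔV over 24 h = 58.32 kt → 24 h equivalent = 58.32 × 24/24 ≈ 58.32 kt.
58 kt ≥ 30 kt ⇒ rapid intensification.

58 kt, yes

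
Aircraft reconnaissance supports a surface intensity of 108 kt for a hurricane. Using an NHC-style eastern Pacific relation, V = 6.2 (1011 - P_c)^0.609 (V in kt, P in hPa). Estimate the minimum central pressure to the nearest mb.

902 mb

ΔP = (V / 6.2)^(1/0.609) = (108/6.2)^1.642.
108/6.2 = 17.419; 17.419^1.642 ≈ 109.10 mb.
P_c = 1011 − 109.10 = 901.90 ≈ 902 mb.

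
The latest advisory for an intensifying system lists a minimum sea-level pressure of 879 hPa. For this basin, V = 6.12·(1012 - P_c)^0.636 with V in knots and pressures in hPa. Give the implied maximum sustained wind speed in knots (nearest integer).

137 kt

ΔP = 1012 − 879 = 133 hPa.
133^0.636 ≈ 22.427.
V ≈ 6.12 × 22.427 ≈ 137.3 kt.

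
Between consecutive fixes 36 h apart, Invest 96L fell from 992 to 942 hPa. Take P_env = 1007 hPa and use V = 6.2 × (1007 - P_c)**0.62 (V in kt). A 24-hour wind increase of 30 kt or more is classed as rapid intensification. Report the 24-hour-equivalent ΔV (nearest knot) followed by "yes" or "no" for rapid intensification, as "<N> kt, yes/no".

33 kt, yes

V₁: ΔP = 15, V ≈ 6.2 × 15^0.62 ≈ 33.23 kt.
V₂: ΔP = 65, V ≈ 6.2 × 65^0.62 ≈ 82.49 kt.
ΔV over 36 h = 49.26 kt → 24 h equivalent = 49.26 × 24/36 ≈ 32.84 kt.
33 kt ≥ 30 kt ⇒ rapid intensification.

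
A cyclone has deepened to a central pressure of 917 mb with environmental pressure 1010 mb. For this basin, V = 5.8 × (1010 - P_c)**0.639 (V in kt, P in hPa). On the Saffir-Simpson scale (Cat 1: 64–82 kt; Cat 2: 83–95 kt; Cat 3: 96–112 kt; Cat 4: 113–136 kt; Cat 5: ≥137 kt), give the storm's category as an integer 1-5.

ΔP = 1010 − 917 = 93 mb.
V ≈ 5.8 × 93^0.639 = 5.8 × 18.11 ≈ 105 kt.
105 kt falls in the Category 3 band.

3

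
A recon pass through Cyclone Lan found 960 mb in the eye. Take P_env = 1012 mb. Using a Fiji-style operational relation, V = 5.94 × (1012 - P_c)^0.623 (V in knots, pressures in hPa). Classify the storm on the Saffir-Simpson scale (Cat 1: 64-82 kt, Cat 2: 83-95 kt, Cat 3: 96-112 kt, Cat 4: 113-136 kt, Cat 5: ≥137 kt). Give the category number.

1

ΔP = 1012 − 960 = 52 mb.
V ≈ 5.94 × 52^0.623 = 5.94 × 11.72 ≈ 70 kt.
70 kt falls in the Category 1 band.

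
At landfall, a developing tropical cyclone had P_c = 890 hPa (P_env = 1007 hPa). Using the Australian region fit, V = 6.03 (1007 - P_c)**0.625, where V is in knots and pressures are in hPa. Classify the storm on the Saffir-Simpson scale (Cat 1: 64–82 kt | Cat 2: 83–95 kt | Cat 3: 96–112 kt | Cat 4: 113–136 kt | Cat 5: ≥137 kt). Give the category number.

4

ΔP = 1007 − 890 = 117 hPa.
V ≈ 6.03 × 117^0.625 = 6.03 × 19.62 ≈ 118 kt.
118 kt falls in the Category 4 band.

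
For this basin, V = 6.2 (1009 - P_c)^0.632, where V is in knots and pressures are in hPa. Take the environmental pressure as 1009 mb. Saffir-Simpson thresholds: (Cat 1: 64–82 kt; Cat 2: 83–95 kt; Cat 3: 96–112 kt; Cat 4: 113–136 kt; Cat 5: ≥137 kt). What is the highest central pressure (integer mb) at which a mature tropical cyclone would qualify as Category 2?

Category 2 begins at V = 83 kt.
Required ΔP = (83/6.2)^(1/0.632) = 13.387^1.582 ≈ 60.64 mb.
P_c ≤ 1009 − 60.64 = 948.36, so the highest integer P_c is 948 mb.

948 mb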